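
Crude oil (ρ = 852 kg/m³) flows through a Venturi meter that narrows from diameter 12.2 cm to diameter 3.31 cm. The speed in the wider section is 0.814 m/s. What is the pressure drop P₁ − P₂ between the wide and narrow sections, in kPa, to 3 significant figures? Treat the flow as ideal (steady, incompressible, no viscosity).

51.8 kPa

The volume flow rate is constant, so v₂ = (A₁/A₂)v₁ = (117/8.60)·0.814 = 11.1 m/s.
Bernoulli (h₁ = h₂): P₁ − P₂ = ½ρ(v₂² − v₁²).
P₁ − P₂ = ½·852·(11.1² − 0.814²) = ½·852·122 = 51800 Pa.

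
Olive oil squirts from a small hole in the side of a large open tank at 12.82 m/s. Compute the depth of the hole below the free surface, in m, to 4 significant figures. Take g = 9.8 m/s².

For a small hole in a large open tank, ½v² = gh, giving h = v²/(2g).
h = 12.82²/(2·9.8) = 164.4/19.60 = 8.385 m.

h ≈ 8.385 m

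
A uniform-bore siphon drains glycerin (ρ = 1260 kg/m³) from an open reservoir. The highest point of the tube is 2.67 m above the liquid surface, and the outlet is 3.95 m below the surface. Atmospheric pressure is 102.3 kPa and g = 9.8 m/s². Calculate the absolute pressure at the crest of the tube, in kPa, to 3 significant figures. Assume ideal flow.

P_top = 20.6 kPa

Bernoulli surface→outlet gives ½v² = g·h_out, so v = √(2·9.8·3.95) = 8.80 m/s.
The bore is uniform, so the speed at the crest is the same v. Bernoulli surface→crest: P_atm = P_top + ½ρv² + ρg·h_top.
P_top = 102300 − ½·1260·8.80² − 1260·9.8·2.67 = 20600 Pa.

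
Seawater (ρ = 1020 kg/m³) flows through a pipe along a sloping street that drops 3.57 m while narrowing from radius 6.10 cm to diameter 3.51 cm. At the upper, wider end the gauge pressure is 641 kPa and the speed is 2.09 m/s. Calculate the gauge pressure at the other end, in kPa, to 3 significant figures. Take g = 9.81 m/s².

The volume flow rate is constant, so v₂ = (A₁/A₂)v₁ = (117/9.68)·2.09 = 25.2 m/s.
Applying Bernoulli between the two ends and solving for P₂: P₂ = P₁ + ½ρ(v₁² − v₂²) − ρgΔh.
P₂ = 641000 + ½·1020·(2.09² − 25.2²) − 1020·9.81·(−3.57) = 641000 + (-323000) − (-35700) = 354000 Pa.

P₂ ≈ 354 kPa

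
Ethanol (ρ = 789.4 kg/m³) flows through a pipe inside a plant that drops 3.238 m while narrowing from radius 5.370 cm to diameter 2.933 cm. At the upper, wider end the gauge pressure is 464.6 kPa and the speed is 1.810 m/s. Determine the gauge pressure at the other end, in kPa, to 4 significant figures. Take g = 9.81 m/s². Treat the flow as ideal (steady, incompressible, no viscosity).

P₂ = 258.5 kPa

By continuity, v₂ = v₁·A₁/A₂ = 1.810·(90.59/6.756) = 24.27 m/s.
Bernoulli: P₁ + ½ρv₁² + ρg h₁ = P₂ + ½ρv₂² + ρg h₂, so P₂ = P₁ + ½ρ(v₁² − v₂²) − ρg(h₂ − h₁).
P₂ = 464600 + ½·789.4·(1.810² − 24.27²) − 789.4·9.81·(−3.238) = 464600 + (-231200) − (-25080) = 258500 Pa.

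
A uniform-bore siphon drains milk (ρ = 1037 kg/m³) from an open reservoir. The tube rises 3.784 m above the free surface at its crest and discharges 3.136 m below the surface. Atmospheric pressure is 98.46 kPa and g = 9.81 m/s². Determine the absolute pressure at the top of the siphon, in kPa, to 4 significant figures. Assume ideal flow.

P_top ≈ 28.06 kPa

The outlet speed comes from Torricelli: v = √(2g·3.136) = 7.844 m/s.
With constant cross-section the crest speed equals v; applying Bernoulli from the surface up to the crest, P_top = P_atm − ½ρv² − ρg·h_top.
P_top = 98460 − ½·1037·7.844² − 1037·9.81·3.784 = 28060 Pa.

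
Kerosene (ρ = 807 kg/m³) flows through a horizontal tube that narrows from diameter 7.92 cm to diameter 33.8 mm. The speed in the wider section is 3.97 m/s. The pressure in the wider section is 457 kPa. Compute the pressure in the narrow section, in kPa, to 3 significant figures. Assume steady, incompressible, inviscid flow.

P₂ = 272 kPa

Mass conservation (A₁v₁ = A₂v₂) gives v₂ = 3.97 × 49.3/8.97 = 21.8 m/s.
Along the horizontal streamline, P + ½ρv² is constant.
P₂ = P₁ − ½ρ(v₂² − v₁²) = 457000 − ½·807·(21.8² − 3.97²) = 457000 − 185000 = 272000 Pa.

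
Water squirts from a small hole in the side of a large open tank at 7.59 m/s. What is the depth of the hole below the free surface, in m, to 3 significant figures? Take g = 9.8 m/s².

Torricelli: v = √(2gh), so h = v²/(2g).
h = 7.59²/(2·9.8) = 57.6/19.60 = 2.94 m.

h = 2.94 m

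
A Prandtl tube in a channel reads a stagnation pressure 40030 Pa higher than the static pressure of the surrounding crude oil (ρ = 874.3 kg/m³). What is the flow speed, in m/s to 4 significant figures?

v = 9.569 m/s

At the stagnation point the flow is brought to rest, so Bernoulli gives P_stag − P_static = ½ρv².
v = √(2ΔP/ρ) = √(2·40030/874.3) = 9.569 m/s.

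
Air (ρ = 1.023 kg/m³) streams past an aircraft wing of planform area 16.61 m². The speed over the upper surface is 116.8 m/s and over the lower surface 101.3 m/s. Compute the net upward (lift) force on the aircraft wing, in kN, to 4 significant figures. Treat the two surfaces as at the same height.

F ≈ 28.72 kN

From P + ½ρv² = const at equal height, P_low − P_up = ½ρ(v_up² − v_low²).
ΔP = ½·1.023·(116.8² − 101.3²) = 1729 Pa.
Lift = ΔP · A = 1729 × 16.61 = 28720 N.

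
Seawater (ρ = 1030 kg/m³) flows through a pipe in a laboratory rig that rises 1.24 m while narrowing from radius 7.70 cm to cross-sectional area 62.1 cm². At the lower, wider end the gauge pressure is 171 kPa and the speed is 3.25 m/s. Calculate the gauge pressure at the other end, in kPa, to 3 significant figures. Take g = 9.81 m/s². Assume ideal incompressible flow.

Mass conservation (A₁v₁ = A₂v₂) gives v₂ = 3.25 × 186/62.1 = 9.75 m/s.
Bernoulli: P₁ + ½ρv₁² + ρg h₁ = P₂ + ½ρv₂² + ρg h₂, so P₂ = P₁ + ½ρ(v₁² − v₂²) − ρg(h₂ − h₁).
P₂ = 171000 + ½·1030·(3.25² − 9.75²) − 1030·9.81·(+1.24) = 171000 + (-43500) − (12500) = 115000 Pa.

P₂ = 115 kPa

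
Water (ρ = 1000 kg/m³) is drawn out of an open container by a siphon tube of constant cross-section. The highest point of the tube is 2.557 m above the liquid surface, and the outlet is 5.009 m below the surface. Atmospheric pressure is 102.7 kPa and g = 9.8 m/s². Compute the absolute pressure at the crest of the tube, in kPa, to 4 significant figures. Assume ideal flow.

P_top ≈ 28.55 kPa

From the surface to the outlet (both open to atmosphere, surface at rest): v = √(2g·h_out) = √(2·9.8·5.009) = 9.908 m/s.
The bore is uniform, so the speed at the crest is the same v. Bernoulli surface→crest: P_atm = P_top + ½ρv² + ρg·h_top.
P_top = 102700 − ½·1000·9.908² − 1000·9.8·2.557 = 28550 Pa.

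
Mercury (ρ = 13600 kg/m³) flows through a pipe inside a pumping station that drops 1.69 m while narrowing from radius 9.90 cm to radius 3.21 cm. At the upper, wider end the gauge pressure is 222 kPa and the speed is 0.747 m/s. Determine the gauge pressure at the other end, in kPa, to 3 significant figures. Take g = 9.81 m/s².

108 kPa

The volume flow rate is constant, so v₂ = (A₁/A₂)v₁ = (308/32.4)·0.747 = 7.11 m/s.
Energy conservation along the streamline gives P₂ = P₁ − ½ρ(v₂² − v₁²) − ρg(h₂ − h₁).
P₂ = 222000 + ½·13600·(0.747² − 7.11²) − 13600·9.81·(−1.69) = 222000 + (-340000) − (-225000) = 108000 Pa.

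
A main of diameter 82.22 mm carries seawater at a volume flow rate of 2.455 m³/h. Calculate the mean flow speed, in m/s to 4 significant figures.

v = 0.1284 m/s

Q = 2.455 m³/h = 0.0006819 m³/s.
v = Q/A = 0.0006819 / 0.005309 = 0.1284 m/s.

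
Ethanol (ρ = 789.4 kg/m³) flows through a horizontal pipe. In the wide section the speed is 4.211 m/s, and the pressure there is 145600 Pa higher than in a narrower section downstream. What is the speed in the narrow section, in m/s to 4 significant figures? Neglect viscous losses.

Horizontal Bernoulli: P₁ + ½ρv₁² = P₂ + ½ρv₂², so v₂² = v₁² + 2(P₁ − P₂)/ρ.
v₂ = √(4.211² + 2·145600/789.4) = √(17.73 + 368.9) = 19.66 m/s.

19.66 m/s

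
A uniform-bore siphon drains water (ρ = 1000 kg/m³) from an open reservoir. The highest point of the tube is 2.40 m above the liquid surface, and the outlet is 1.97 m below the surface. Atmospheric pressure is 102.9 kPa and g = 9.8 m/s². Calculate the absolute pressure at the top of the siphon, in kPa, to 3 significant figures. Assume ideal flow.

From the surface to the outlet (both open to atmosphere, surface at rest): v = √(2g·h_out) = √(2·9.8·1.97) = 6.21 m/s.
The bore is uniform, so the speed at the crest is the same v. Bernoulli surface→crest: P_atm = P_top + ½ρv² + ρg·h_top.
P_top = 102900 − ½·1000·6.21² − 1000·9.8·2.40 = 60100 Pa.

60.1 kPa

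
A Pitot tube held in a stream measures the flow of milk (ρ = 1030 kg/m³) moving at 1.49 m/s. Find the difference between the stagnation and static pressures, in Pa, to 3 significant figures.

ΔP = 1140 Pa

Bernoulli between the free stream and the stagnation point: ½ρv² = P_stag − P_static.
ΔP = ½·1030·1.49² = 1140 Pa.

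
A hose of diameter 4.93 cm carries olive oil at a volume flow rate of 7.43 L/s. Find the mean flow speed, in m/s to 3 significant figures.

Q = 7.43 L/s = 0.00743 m³/s.
v = Q/A = 0.00743 / 0.00191 = 3.89 m/s.

v ≈ 3.89 m/s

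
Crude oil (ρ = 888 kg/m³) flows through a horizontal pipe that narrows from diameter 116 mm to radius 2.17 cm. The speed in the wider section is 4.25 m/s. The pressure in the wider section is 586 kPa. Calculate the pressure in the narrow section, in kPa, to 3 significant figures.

The volume flow rate is constant, so v₂ = (A₁/A₂)v₁ = (106/14.8)·4.25 = 30.4 m/s.
With no height change, Bernoulli's equation is P₁ + ½ρv₁² = P₂ + ½ρv₂².
P₂ = P₁ − ½ρ(v₂² − v₁²) = 586000 − ½·888·(30.4² − 4.25²) = 586000 − 401000 = 185000 Pa.

185 kPa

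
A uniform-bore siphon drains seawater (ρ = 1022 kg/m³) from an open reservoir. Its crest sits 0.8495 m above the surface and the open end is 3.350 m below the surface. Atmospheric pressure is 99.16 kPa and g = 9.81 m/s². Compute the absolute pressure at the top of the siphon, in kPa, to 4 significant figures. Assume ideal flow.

P_top ≈ 57.06 kPa

From the surface to the outlet (both open to atmosphere, surface at rest): v = √(2g·h_out) = √(2·9.81·3.350) = 8.107 m/s.
Continuity keeps v the same throughout the tube; from surface to crest, P_atm + 0 = P_top + ½ρv² + ρg·h_top.
P_top = 99160 − ½·1022·8.107² − 1022·9.81·0.8495 = 57060 Pa.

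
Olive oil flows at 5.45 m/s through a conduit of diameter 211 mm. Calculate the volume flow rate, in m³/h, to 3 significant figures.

Q = A·v = 0.0350 m² × 5.45 m/s = 0.191 m³/s.
Converting: 0.191 m³/s × 3600 = 686 m³/h.

Q ≈ 686 m³/h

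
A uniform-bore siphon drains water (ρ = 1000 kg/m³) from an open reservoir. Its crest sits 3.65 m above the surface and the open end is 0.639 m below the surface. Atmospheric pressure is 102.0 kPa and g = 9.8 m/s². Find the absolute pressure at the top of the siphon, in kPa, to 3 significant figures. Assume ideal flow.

P_top = 60.0 kPa

Bernoulli surface→outlet gives ½v² = g·h_out, so v = √(2·9.8·0.639) = 3.54 m/s.
With constant cross-section the crest speed equals v; applying Bernoulli from the surface up to the crest, P_top = P_atm − ½ρv² − ρg·h_top.
P_top = 102000 − ½·1000·3.54² − 1000·9.8·3.65 = 60000 Pa.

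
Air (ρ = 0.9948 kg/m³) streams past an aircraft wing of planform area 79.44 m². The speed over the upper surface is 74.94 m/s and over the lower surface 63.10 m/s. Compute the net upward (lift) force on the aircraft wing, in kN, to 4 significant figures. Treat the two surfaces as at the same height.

From P + ½ρv² = const at equal height, P_low − P_up = ½ρ(v_up² − v_low²).
ΔP = ½·0.9948·(74.94² − 63.10²) = 812.9 Pa.
Lift = ΔP · A = 812.9 × 79.44 = 64580 N.

64.58 kN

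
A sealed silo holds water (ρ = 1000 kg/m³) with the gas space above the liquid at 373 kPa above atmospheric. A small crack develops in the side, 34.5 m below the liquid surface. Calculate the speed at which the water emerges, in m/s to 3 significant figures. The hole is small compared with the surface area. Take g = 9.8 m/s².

Take point 1 at the surface (v₁ ≈ 0) and point 2 at the hole (at atmospheric pressure). Bernoulli: P₁ + ρg h = P_atm + ½ρv₂².
With P₁ − P_atm = 373000 Pa, v₂ = √(2gh + 2ΔP/ρ) = √(2·9.8·34.5 + 2·373000/1000) = 37.7 m/s.

37.7 m/s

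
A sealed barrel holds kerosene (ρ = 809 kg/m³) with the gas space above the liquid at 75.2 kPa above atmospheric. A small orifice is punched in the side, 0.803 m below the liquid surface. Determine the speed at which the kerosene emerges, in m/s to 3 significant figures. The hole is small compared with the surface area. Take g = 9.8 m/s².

Take point 1 at the surface (v₁ ≈ 0) and point 2 at the hole (at atmospheric pressure). Bernoulli: P₁ + ρg h = P_atm + ½ρv₂².
With P₁ − P_atm = 75200 Pa, v₂ = √(2gh + 2ΔP/ρ) = √(2·9.8·0.803 + 2·75200/809) = 14.2 m/s.

14.2 m/s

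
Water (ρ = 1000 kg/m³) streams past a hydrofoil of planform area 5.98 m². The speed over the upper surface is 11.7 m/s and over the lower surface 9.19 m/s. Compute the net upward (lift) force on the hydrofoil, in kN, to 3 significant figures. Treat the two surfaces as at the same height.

The faster flow above has the lower pressure; Bernoulli (same height) gives ΔP = ½ρ(v_up² − v_low²).
ΔP = ½·1000·(11.7² − 9.19²) = 26200 Pa.
Lift = ΔP · A = 26200 × 5.98 = 157000 N.

F ≈ 157 kN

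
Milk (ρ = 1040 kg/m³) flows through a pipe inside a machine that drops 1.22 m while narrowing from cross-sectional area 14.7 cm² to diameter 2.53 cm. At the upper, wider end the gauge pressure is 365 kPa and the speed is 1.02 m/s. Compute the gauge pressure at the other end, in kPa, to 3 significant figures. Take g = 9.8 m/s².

The volume flow rate is constant, so v₂ = (A₁/A₂)v₁ = (14.7/5.03)·1.02 = 2.98 m/s.
Energy conservation along the streamline gives P₂ = P₁ − ½ρ(v₂² − v₁²) − ρg(h₂ − h₁).
P₂ = 365000 + ½·1040·(1.02² − 2.98²) − 1040·9.8·(−1.22) = 365000 + (-4080) − (-12400) = 373000 Pa.

P₂ ≈ 373 kPa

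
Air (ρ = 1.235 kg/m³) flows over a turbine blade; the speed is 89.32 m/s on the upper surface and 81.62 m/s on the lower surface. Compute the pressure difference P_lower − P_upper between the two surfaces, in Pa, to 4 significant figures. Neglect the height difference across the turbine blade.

ΔP ≈ 812.8 Pa

The pressure is lower where the speed is higher: ΔP = ½ρ(v_up² − v_low²).
ΔP = ½·1.235·(89.32² − 81.62²) = 812.8 Pa.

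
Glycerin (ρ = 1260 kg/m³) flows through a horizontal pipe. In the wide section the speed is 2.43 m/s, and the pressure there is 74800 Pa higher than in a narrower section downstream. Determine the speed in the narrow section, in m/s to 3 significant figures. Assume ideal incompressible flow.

With h₁ = h₂, rearranging Bernoulli gives v₂ = √(v₁² + 2ΔP/ρ).
v₂ = √(2.43² + 2·74800/1260) = √(5.90 + 119) = 11.2 m/s.

v₂ ≈ 11.2 m/s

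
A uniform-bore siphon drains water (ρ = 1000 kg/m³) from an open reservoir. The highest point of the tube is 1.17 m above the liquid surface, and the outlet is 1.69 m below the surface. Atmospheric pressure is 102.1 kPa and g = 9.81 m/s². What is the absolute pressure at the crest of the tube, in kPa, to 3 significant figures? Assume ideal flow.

From the surface to the outlet (both open to atmosphere, surface at rest): v = √(2g·h_out) = √(2·9.81·1.69) = 5.76 m/s.
Continuity keeps v the same throughout the tube; from surface to crest, P_atm + 0 = P_top + ½ρv² + ρg·h_top.
P_top = 102100 − ½·1000·5.76² − 1000·9.81·1.17 = 74000 Pa.

74.0 kPa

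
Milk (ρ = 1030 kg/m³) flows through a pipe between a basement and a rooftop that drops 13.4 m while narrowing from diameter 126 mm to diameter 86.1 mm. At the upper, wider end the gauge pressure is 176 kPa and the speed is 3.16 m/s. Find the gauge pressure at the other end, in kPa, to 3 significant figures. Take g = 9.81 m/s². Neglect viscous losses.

293 kPa

Mass conservation (A₁v₁ = A₂v₂) gives v₂ = 3.16 × 125/58.2 = 6.77 m/s.
Bernoulli: P₁ + ½ρv₁² + ρg h₁ = P₂ + ½ρv₂² + ρg h₂, so P₂ = P₁ + ½ρ(v₁² − v₂²) − ρg(h₂ − h₁).
P₂ = 176000 + ½·1030·(3.16² − 6.77²) − 1030·9.81·(−13.4) = 176000 + (-18400) − (-135000) = 293000 Pa.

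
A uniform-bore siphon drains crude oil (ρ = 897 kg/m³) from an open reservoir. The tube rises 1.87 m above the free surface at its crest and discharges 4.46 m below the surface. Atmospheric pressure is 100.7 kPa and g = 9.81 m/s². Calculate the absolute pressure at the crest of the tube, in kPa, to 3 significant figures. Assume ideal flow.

From the surface to the outlet (both open to atmosphere, surface at rest): v = √(2g·h_out) = √(2·9.81·4.46) = 9.35 m/s.
With constant cross-section the crest speed equals v; applying Bernoulli from the surface up to the crest, P_top = P_atm − ½ρv² − ρg·h_top.
P_top = 100700 − ½·897·9.35² − 897·9.81·1.87 = 45000 Pa.

P_top = 45.0 kPa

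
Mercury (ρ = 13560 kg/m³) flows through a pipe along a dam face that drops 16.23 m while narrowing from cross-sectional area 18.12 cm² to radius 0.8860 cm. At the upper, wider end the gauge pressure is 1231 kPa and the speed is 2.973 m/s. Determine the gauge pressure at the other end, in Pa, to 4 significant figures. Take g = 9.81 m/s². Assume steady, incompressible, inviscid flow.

Continuity gives A₁v₁ = A₂v₂, so v₂ = (18.12 cm²)/(2.466 cm²) × 2.973 m/s = 21.84 m/s.
Applying Bernoulli between the two ends and solving for P₂: P₂ = P₁ + ½ρ(v₁² − v₂²) − ρgΔh.
P₂ = 1231000 + ½·13560·(2.973² − 21.84²) − 13560·9.81·(−16.23) = 1231000 + (-3175000) − (-2159000) = 214700 Pa.

P₂ ≈ 214700 Pa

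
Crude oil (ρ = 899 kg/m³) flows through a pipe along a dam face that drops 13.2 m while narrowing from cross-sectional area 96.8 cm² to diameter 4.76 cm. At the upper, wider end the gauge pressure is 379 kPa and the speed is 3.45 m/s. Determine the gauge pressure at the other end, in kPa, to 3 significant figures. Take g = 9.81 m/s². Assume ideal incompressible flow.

By continuity, v₂ = v₁·A₁/A₂ = 3.45·(96.8/17.8) = 18.8 m/s.
Energy conservation along the streamline gives P₂ = P₁ − ½ρ(v₂² − v₁²) − ρg(h₂ − h₁).
P₂ = 379000 + ½·899·(3.45² − 18.8²) − 899·9.81·(−13.2) = 379000 + (-153000) − (-116000) = 342000 Pa.

P₂ = 342 kPa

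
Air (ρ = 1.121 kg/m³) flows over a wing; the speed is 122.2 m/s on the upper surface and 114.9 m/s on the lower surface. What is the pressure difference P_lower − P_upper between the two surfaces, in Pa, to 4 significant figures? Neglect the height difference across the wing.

The pressure is lower where the speed is higher: ΔP = ½ρ(v_up² − v_low²).
ΔP = ½·1.121·(122.2² − 114.9²) = 970.1 Pa.

ΔP ≈ 970.1 Pa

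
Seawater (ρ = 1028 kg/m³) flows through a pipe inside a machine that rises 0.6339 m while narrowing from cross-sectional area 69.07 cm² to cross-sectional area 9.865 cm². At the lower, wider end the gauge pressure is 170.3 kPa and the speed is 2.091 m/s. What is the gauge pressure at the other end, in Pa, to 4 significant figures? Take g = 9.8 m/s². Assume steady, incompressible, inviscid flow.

P₂ ≈ 55990 Pa

By continuity, v₂ = v₁·A₁/A₂ = 2.091·(69.07/9.865) = 14.64 m/s.
Bernoulli: P₁ + ½ρv₁² + ρg h₁ = P₂ + ½ρv₂² + ρg h₂, so P₂ = P₁ + ½ρ(v₁² − v₂²) − ρg(h₂ − h₁).
P₂ = 170300 + ½·1028·(2.091² − 14.64²) − 1028·9.8·(+0.6339) = 170300 + (-107900) − (6386) = 55990 Pa.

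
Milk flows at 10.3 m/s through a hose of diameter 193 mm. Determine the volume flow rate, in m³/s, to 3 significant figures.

Q = A·v = 0.0293 m² × 10.3 m/s = 0.301 m³/s.

Q = 0.301 m³/s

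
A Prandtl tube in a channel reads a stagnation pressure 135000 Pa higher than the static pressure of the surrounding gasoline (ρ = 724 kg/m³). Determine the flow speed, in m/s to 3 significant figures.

Bernoulli between the free stream and the stagnation point: ½ρv² = P_stag − P_static.
v = √(2ΔP/ρ) = √(2·135000/724) = 19.3 m/s.

19.3 m/s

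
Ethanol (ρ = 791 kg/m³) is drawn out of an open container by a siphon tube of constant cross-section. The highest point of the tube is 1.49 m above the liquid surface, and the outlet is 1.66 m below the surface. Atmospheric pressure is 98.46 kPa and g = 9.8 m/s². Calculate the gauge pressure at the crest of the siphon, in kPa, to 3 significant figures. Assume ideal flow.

The outlet speed comes from Torricelli: v = √(2g·1.66) = 5.70 m/s.
The bore is uniform, so the speed at the crest is the same v. Bernoulli surface→crest: P_atm = P_top + ½ρv² + ρg·h_top.
P_top = 98460 − ½·791·5.70² − 791·9.8·1.49 = 74000 Pa. So P_gauge = P_top − P_atm = -24400 Pa.

P_gauge ≈ -24.4 kPa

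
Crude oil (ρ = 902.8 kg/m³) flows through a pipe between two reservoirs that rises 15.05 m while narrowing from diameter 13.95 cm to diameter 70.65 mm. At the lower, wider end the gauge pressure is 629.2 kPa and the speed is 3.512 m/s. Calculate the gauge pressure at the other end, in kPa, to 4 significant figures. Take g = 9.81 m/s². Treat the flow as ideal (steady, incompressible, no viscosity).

The volume flow rate is constant, so v₂ = (A₁/A₂)v₁ = (152.8/39.20)·3.512 = 13.69 m/s.
Energy conservation along the streamline gives P₂ = P₁ − ½ρ(v₂² − v₁²) − ρg(h₂ − h₁).
P₂ = 629200 + ½·902.8·(3.512² − 13.69²) − 902.8·9.81·(+15.05) = 629200 + (-79060) − (133300) = 416800 Pa.

P₂ = 416.8 kPa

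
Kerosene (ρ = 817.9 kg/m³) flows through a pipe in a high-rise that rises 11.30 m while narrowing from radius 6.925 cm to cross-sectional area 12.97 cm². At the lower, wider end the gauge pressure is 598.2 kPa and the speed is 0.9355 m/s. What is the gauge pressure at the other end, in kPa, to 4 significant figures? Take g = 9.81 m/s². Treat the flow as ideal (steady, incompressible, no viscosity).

P₂ = 459.6 kPa

By continuity, v₂ = v₁·A₁/A₂ = 0.9355·(150.7/12.97) = 10.87 m/s.
Energy conservation along the streamline gives P₂ = P₁ − ½ρ(v₂² − v₁²) − ρg(h₂ − h₁).
P₂ = 598200 + ½·817.9·(0.9355² − 10.87²) − 817.9·9.81·(+11.30) = 598200 + (-47930) − (90670) = 459600 Pa.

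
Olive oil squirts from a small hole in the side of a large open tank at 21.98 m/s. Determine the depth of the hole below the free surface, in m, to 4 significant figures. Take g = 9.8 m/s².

Torricelli: v = √(2gh), so h = v²/(2g).
h = 21.98²/(2·9.8) = 483.1/19.60 = 24.65 m.

h ≈ 24.65 m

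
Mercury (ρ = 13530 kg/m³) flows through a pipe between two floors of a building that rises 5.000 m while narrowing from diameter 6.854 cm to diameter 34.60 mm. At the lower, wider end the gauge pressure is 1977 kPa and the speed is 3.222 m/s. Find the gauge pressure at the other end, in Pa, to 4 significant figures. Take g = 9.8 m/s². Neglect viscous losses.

302800 Pa

By continuity, v₂ = v₁·A₁/A₂ = 3.222·(36.90/9.402) = 12.64 m/s.
Energy conservation along the streamline gives P₂ = P₁ − ½ρ(v₂² − v₁²) − ρg(h₂ − h₁).
P₂ = 1977000 + ½·13530·(3.222² − 12.64²) − 13530·9.8·(+5.000) = 1977000 + (-1011000) − (663000) = 302800 Pa.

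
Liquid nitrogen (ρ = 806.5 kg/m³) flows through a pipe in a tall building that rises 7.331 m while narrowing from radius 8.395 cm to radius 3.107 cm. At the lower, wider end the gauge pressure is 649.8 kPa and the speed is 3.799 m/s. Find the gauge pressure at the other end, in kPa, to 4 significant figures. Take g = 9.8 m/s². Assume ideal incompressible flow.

P₂ ≈ 287.5 kPa

Mass conservation (A₁v₁ = A₂v₂) gives v₂ = 3.799 × 221.4/30.33 = 27.74 m/s.
Energy conservation along the streamline gives P₂ = P₁ − ½ρ(v₂² − v₁²) − ρg(h₂ − h₁).
P₂ = 649800 + ½·806.5·(3.799² − 27.74²) − 806.5·9.8·(+7.331) = 649800 + (-304400) − (57940) = 287500 Pa.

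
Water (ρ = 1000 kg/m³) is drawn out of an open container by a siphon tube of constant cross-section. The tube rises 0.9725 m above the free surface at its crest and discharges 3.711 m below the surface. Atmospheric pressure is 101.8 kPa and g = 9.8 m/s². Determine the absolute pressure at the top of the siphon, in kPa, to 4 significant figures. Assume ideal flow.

Bernoulli surface→outlet gives ½v² = g·h_out, so v = √(2·9.8·3.711) = 8.529 m/s.
With constant cross-section the crest speed equals v; applying Bernoulli from the surface up to the crest, P_top = P_atm − ½ρv² − ρg·h_top.
P_top = 101800 − ½·1000·8.529² − 1000·9.8·0.9725 = 55900 Pa.

P_top = 55.90 kPa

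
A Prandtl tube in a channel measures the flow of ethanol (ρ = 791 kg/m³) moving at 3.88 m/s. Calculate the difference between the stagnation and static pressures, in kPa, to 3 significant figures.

Bernoulli between the free stream and the stagnation point: ½ρv² = P_stag − P_static.
ΔP = ½·791·3.88² = 5950 Pa.

ΔP ≈ 5.95 kPa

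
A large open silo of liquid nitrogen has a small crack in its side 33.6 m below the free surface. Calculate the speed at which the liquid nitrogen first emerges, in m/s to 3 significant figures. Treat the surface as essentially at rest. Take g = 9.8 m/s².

25.7 m/s

With the surface at rest and both surface and jet at atmospheric pressure, Bernoulli gives ρg h = ½ρv², so v = √(2gh) = √(2·9.8·33.6) = 25.7 m/s.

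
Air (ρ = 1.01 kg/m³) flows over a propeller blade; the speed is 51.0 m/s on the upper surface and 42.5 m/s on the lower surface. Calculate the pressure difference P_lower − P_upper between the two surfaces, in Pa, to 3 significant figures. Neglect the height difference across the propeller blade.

ΔP ≈ 401 Pa

With negligible Δh, P + ½ρv² is constant, so P_low − P_up = ½ρ(v_up² − v_low²).
ΔP = ½·1.01·(51.0² − 42.5²) = 401 Pa.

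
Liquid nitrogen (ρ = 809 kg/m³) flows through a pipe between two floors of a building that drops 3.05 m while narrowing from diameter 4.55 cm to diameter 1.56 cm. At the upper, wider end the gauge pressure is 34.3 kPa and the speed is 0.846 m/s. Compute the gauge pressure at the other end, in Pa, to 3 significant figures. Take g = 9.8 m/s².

37800 Pa

By continuity, v₂ = v₁·A₁/A₂ = 0.846·(16.3/1.91) = 7.20 m/s.
Applying Bernoulli between the two ends and solving for P₂: P₂ = P₁ + ½ρ(v₁² − v₂²) − ρgΔh.
P₂ = 34300 + ½·809·(0.846² − 7.20²) − 809·9.8·(−3.05) = 34300 + (-20700) − (-24200) = 37800 Pa.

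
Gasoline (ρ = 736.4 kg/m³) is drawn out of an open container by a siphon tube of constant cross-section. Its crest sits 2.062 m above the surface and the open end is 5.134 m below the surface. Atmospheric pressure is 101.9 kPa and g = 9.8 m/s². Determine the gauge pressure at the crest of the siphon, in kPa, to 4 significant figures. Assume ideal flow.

Bernoulli surface→outlet gives ½v² = g·h_out, so v = √(2·9.8·5.134) = 10.03 m/s.
Continuity keeps v the same throughout the tube; from surface to crest, P_atm + 0 = P_top + ½ρv² + ρg·h_top.
P_top = 101900 − ½·736.4·10.03² − 736.4·9.8·2.062 = 49970 Pa. So P_gauge = P_top − P_atm = -51930 Pa.

P_gauge ≈ -51.93 kPa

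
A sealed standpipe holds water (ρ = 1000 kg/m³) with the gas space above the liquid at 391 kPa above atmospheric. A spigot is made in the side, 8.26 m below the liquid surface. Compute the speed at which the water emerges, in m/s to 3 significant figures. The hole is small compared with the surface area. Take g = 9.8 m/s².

30.7 m/s

Take point 1 at the surface (v₁ ≈ 0) and point 2 at the hole (at atmospheric pressure). Bernoulli: P₁ + ρg h = P_atm + ½ρv₂².
With P₁ − P_atm = 391000 Pa, v₂ = √(2gh + 2ΔP/ρ) = √(2·9.8·8.26 + 2·391000/1000) = 30.7 m/s.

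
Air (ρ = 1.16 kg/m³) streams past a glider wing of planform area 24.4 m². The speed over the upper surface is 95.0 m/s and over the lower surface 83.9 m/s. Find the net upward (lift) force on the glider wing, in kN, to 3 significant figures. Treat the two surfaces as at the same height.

F = 28.1 kN

From P + ½ρv² = const at equal height, P_low − P_up = ½ρ(v_up² − v_low²).
ΔP = ½·1.16·(95.0² − 83.9²) = 1150 Pa.
Lift = ΔP · A = 1150 × 24.4 = 28100 N.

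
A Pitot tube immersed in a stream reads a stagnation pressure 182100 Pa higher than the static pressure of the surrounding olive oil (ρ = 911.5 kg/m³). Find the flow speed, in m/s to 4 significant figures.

v ≈ 19.99 m/s

At the stagnation point the flow is brought to rest, so Bernoulli gives P_stag − P_static = ½ρv².
v = √(2ΔP/ρ) = √(2·182100/911.5) = 19.99 m/s.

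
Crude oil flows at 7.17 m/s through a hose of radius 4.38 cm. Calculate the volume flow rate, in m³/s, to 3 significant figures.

Q = 0.0432 m³/s

Q = A·v = 0.00603 m² × 7.17 m/s = 0.0432 m³/s.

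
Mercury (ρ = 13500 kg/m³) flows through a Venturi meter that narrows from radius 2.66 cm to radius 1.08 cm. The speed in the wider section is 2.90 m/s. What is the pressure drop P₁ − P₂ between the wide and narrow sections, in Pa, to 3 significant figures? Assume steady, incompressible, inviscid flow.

Mass conservation (A₁v₁ = A₂v₂) gives v₂ = 2.90 × 22.2/3.66 = 17.6 m/s.
Along the horizontal streamline, P + ½ρv² is constant.
P₁ − P₂ = ½·13500·(17.6² − 2.90²) = ½·13500·301 = 2030000 Pa.

ΔP ≈ 2030000 Pa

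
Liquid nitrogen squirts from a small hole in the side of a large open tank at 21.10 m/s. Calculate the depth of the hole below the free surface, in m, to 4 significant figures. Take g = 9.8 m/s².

Torricelli: v = √(2gh), so h = v²/(2g).
h = 21.10²/(2·9.8) = 445.2/19.60 = 22.71 m.

h = 22.71 m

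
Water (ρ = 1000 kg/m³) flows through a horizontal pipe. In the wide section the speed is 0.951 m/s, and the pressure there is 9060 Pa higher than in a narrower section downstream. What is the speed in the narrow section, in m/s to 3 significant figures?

With h₁ = h₂, rearranging Bernoulli gives v₂ = √(v₁² + 2ΔP/ρ).
v₂ = √(0.951² + 2·9060/1000) = √(0.904 + 18.1) = 4.36 m/s.

v₂ = 4.36 m/s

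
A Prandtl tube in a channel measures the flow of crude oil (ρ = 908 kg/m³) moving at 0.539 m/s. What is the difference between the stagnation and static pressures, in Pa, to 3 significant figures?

The dynamic pressure equals the rise in static pressure at the stagnation point: ΔP = ½ρv².
ΔP = ½·908·0.539² = 132 Pa.

ΔP ≈ 132 Pa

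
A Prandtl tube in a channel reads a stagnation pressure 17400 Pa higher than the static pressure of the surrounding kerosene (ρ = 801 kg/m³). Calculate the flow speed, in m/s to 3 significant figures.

Bernoulli between the free stream and the stagnation point: ½ρv² = P_stag − P_static.
v = √(2ΔP/ρ) = √(2·17400/801) = 6.59 m/s.

6.59 m/s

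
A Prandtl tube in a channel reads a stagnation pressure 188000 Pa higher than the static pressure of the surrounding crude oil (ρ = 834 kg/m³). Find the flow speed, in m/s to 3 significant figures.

21.2 m/s

The dynamic pressure equals the rise in static pressure at the stagnation point: ΔP = ½ρv².
v = √(2ΔP/ρ) = √(2·188000/834) = 21.2 m/s.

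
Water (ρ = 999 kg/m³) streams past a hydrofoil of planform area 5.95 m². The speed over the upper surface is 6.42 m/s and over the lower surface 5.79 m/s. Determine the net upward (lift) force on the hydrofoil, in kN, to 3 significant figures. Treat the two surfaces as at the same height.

The faster flow above has the lower pressure; Bernoulli (same height) gives ΔP = ½ρ(v_up² − v_low²).
ΔP = ½·999·(6.42² − 5.79²) = 3840 Pa.
Lift = ΔP · A = 3840 × 5.95 = 22900 N.

F = 22.9 kN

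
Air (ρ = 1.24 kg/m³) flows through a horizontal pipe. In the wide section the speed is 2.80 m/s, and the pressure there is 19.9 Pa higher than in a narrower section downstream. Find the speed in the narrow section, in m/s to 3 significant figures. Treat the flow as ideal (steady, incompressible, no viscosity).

Along the level pipe P + ½ρv² is conserved, hence v₂² = v₁² + 2(P₁ − P₂)/ρ.
v₂ = √(2.80² + 2·19.9/1.24) = √(7.84 + 32.1) = 6.32 m/s.

6.32 m/s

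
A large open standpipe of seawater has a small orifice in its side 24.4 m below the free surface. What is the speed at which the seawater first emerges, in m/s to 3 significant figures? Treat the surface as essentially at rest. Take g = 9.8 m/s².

v ≈ 21.9 m/s

Bernoulli from surface to hole (P equal, v_surface ≈ 0): v = √(2gh) = √(2×9.8×24.4) = 21.9 m/s.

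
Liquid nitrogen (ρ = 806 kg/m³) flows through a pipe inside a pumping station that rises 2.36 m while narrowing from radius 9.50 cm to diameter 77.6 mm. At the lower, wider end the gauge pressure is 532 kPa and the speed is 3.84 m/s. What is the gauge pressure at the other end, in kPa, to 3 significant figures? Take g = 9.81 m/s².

P₂ = 306 kPa

By continuity, v₂ = v₁·A₁/A₂ = 3.84·(284/47.3) = 23.0 m/s.
Energy conservation along the streamline gives P₂ = P₁ − ½ρ(v₂² − v₁²) − ρg(h₂ − h₁).
P₂ = 532000 + ½·806·(3.84² − 23.0²) − 806·9.81·(+2.36) = 532000 + (-208000) − (18700) = 306000 Pa.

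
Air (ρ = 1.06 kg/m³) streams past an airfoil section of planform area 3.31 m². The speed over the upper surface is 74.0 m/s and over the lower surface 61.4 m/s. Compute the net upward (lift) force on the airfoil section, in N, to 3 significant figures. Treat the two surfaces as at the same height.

F ≈ 2990 N

The faster flow above has the lower pressure; Bernoulli (same height) gives ΔP = ½ρ(v_up² − v_low²).
ΔP = ½·1.06·(74.0² − 61.4²) = 904 Pa.
Lift = ΔP · A = 904 × 3.31 = 2990 N.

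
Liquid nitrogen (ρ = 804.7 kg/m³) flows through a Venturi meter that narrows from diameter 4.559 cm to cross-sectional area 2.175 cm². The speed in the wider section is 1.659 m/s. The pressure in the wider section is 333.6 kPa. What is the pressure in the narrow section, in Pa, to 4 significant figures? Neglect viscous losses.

P₂ = 272300 Pa

By continuity, v₂ = v₁·A₁/A₂ = 1.659·(16.32/2.175) = 12.45 m/s.
The pipe is horizontal, so Bernoulli reduces to P₁ + ½ρv₁² = P₂ + ½ρv₂².
P₂ = P₁ − ½ρ(v₂² − v₁²) = 333600 − ½·804.7·(12.45² − 1.659²) = 333600 − 61270 = 272300 Pa.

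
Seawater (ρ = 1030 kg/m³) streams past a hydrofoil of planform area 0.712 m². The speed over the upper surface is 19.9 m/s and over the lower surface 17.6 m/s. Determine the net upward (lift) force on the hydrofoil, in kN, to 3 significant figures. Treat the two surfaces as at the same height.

F ≈ 31.6 kN

The faster flow above has the lower pressure; Bernoulli (same height) gives ΔP = ½ρ(v_up² − v_low²).
ΔP = ½·1030·(19.9² − 17.6²) = 44400 Pa.
Lift = ΔP · A = 44400 × 0.712 = 31600 N.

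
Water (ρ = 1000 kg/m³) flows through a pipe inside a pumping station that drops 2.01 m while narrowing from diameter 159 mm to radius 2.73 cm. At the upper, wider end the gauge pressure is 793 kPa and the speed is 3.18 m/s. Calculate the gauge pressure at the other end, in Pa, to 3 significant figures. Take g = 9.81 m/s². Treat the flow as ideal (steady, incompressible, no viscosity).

P₂ = 454000 Pa

Mass conservation (A₁v₁ = A₂v₂) gives v₂ = 3.18 × 199/23.4 = 27.0 m/s.
Bernoulli: P₁ + ½ρv₁² + ρg h₁ = P₂ + ½ρv₂² + ρg h₂, so P₂ = P₁ + ½ρ(v₁² − v₂²) − ρg(h₂ − h₁).
P₂ = 793000 + ½·1000·(3.18² − 27.0²) − 1000·9.81·(−2.01) = 793000 + (-359000) − (-19700) = 454000 Pa.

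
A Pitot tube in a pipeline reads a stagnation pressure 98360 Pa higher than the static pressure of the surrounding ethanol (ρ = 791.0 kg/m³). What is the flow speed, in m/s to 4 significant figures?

At the stagnation point the flow is brought to rest, so Bernoulli gives P_stag − P_static = ½ρv².
v = √(2ΔP/ρ) = √(2·98360/791.0) = 15.77 m/s.

v ≈ 15.77 m/s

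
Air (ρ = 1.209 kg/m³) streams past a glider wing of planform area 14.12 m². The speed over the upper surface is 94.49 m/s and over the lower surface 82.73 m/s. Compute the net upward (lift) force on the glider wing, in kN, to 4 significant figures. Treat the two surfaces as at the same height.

From P + ½ρv² = const at equal height, P_low − P_up = ½ρ(v_up² − v_low²).
ΔP = ½·1.209·(94.49² − 82.73²) = 1260 Pa.
Lift = ΔP · A = 1260 × 14.12 = 17790 N.

F ≈ 17.79 kN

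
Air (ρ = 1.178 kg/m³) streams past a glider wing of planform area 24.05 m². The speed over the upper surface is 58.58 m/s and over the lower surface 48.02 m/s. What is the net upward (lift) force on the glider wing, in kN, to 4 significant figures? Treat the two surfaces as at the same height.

F ≈ 15.95 kN

With equal heights on the two surfaces, Bernoulli gives P_lower − P_upper = ½ρ(v_upper² − v_lower²).
ΔP = ½·1.178·(58.58² − 48.02²) = 663.0 Pa.
Lift = ΔP · A = 663.0 × 24.05 = 15950 N.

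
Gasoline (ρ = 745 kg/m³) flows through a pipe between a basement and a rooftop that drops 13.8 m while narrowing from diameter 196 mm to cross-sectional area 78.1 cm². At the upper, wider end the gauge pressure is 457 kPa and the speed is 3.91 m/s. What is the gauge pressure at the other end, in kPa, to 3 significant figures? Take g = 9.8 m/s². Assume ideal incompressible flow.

P₂ ≈ 478 kPa

Mass conservation (A₁v₁ = A₂v₂) gives v₂ = 3.91 × 302/78.1 = 15.1 m/s.
Energy conservation along the streamline gives P₂ = P₁ − ½ρ(v₂² − v₁²) − ρg(h₂ − h₁).
P₂ = 457000 + ½·745·(3.91² − 15.1²) − 745·9.8·(−13.8) = 457000 + (-79300) − (-101000) = 478000 Pa.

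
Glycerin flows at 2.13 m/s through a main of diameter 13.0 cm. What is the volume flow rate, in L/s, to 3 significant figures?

Q = A·v = 0.0133 m² × 2.13 m/s = 0.0283 m³/s.
Converting: 0.0283 m³/s × 1000 = 28.3 L/s.

Q = 28.3 L/s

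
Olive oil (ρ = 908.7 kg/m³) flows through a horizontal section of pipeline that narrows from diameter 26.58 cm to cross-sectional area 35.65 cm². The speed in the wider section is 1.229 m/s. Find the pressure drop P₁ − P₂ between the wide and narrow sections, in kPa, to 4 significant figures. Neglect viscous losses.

ΔP ≈ 165.6 kPa

Continuity gives A₁v₁ = A₂v₂, so v₂ = (554.9 cm²)/(35.65 cm²) × 1.229 m/s = 19.13 m/s.
The pipe is horizontal, so Bernoulli reduces to P₁ + ½ρv₁² = P₂ + ½ρv₂².
P₁ − P₂ = ½·908.7·(19.13² − 1.229²) = ½·908.7·364.4 = 165600 Pa.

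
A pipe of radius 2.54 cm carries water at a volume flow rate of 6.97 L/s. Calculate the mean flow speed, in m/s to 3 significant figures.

Q = 6.97 L/s = 0.00697 m³/s.
v = Q/A = 0.00697 / 0.00203 = 3.44 m/s.

3.44 m/s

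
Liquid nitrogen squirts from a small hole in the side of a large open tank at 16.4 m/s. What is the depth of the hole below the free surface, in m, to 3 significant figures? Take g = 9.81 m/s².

h ≈ 13.7 m

Inverting v = √(2gh) gives h = v² / 2g.
h = 16.4²/(2·9.81) = 269/19.62 = 13.7 m.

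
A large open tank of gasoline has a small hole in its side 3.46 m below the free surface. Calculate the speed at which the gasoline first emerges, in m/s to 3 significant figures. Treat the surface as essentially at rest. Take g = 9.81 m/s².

Torricelli's result v = √(2gh) gives v = √(2·9.81·3.46) = 8.24 m/s.

v ≈ 8.24 m/s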